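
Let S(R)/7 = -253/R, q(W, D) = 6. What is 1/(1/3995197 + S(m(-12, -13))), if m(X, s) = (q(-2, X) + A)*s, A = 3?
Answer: 467438049/7075494004 ≈ 0.066064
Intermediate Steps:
m(X, s) = 9*s (m(X, s) = (6 + 3)*s = 9*s)
S(R) = -1771/R (S(R) = 7*(-253/R) = -1771/R)
1/(1/3995197 + S(m(-12, -13))) = 1/(1/3995197 - 1771/(9*(-13))) = 1/(1/3995197 - 1771/(-117)) = 1/(1/3995197 - 1771*(-1/117)) = 1/(1/3995197 + 1771/117) = 1/(7075494004/467438049) = 467438049/7075494004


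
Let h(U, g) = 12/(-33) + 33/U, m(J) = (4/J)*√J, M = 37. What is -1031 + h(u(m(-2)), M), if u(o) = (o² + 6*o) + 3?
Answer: 4*(-34035*√2 + 14272*I)/(11*(-5*I + 12*√2)) ≈ -1031.9 + 1.7892*I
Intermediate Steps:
m(J) = 4/√J
u(o) = 3 + o² + 6*o
h(U, g) = -4/11 + 33/U (h(U, g) = 12*(-1/33) + 33/U = -4/11 + 33/U)
-1031 + h(u(m(-2)), M) = -1031 + (-4/11 + 33/(3 + (4/√(-2))² + 6*(4/√(-2)))) = -1031 + (-4/11 + 33/(3 + (4*(-I*√2/2))² + 6*(4*(-I*√2/2)))) = -1031 + (-4/11 + 33/(3 + (-2*I*√2)² + 6*(-2*I*√2))) = -1031 + (-4/11 + 33/(3 - 8 - 12*I*√2)) = -1031 + (-4/11 + 33/(-5 - 12*I*√2)) = -11345/11 + 33/(-5 - 12*I*√2)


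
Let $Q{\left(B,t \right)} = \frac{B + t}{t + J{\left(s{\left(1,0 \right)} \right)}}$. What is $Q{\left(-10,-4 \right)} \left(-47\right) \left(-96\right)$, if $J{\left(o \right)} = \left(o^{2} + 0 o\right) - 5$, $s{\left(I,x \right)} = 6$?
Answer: $- \frac{21056}{9} \approx -2339.6$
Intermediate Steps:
$J{\left(o \right)} = -5 + o^{2}$ ($J{\left(o \right)} = \left(o^{2} + 0\right) - 5 = o^{2} - 5 = -5 + o^{2}$)
$Q{\left(B,t \right)} = \frac{B + t}{31 + t}$ ($Q{\left(B,t \right)} = \frac{B + t}{t - \left(5 - 6^{2}\right)} = \frac{B + t}{t + \left(-5 + 36\right)} = \frac{B + t}{t + 31} = \frac{B + t}{31 + t}$)
$Q{\left(-10,-4 \right)} \left(-47\right) \left(-96\right) = \frac{-10 - 4}{31 - 4} \left(-47\right) \left(-96\right) = \frac{1}{27} \left(-14\right) \left(-47\right) \left(-96\right) = \left(- \frac{14}{27}\right) \left(-47\right) \left(-96\right) = \frac{658}{27} \left(-96\right) = - \frac{21056}{9}$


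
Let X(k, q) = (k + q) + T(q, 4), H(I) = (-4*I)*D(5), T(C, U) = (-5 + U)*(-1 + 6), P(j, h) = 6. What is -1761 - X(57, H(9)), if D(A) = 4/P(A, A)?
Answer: -1789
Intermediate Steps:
D(A) = ⅔ (D(A) = 4/6 = 4*(⅙) = ⅔)
T(C, U) = -25 + 5*U (T(C, U) = (-5 + U)*5 = -25 + 5*U)
H(I) = -8*I/3 (H(I) = -4*I*(⅔) = -8*I/3)
X(k, q) = -5 + k + q (X(k, q) = (k + q) + (-25 + 5*4) = (k + q) + (-25 + 20) = (k + q) - 5 = -5 + k + q)
-1761 - X(57, H(9)) = -1761 - (-5 + 57 - 8/3*9) = -1761 - (-5 + 57 - 24) = -1761 - 1*28 = -1761 - 28 = -1789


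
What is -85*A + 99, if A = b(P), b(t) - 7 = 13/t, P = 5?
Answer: -717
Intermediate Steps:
b(t) = 7 + 13/t
A = 48/5 (A = 7 + 13/5 = 48/5 ≈ 9.6000)
-85*A + 99 = -85*48/5 + 99 = -816 + 99 = -717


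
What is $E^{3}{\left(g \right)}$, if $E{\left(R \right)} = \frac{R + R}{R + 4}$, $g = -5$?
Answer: $1000$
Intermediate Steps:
$E{\left(R \right)} = \frac{2 R}{4 + R}$
$E^{3}{\left(g \right)} = \left(2 \left(-5\right) \frac{1}{4 - 5}\right)^{3} = \left(2 \left(-5\right) \frac{1}{-1}\right)^{3} = \left(2 \left(-5\right) \left(-1\right)\right)^{3} = 10^{3} = 1000$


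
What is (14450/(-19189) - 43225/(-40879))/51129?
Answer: 238742975/40106974780899 ≈ 5.9527e-6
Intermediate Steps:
(14450/(-19189) - 43225/(-40879))/51129 = (14450*(-1/19189) - 43225*(-1/40879))*(1/51129) = (-14450/19189 + 43225/40879)*(1/51129) = (238742975/784427131)*(1/51129) = 238742975/40106974780899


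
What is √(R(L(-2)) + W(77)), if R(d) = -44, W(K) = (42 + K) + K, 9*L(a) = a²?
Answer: 2*√38 ≈ 12.329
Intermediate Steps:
L(a) = a²/9
W(K) = 42 + 2*K
√(R(L(-2)) + W(77)) = √(-44 + (42 + 2*77)) = √(-44 + (42 + 154)) = √(-44 + 196) = √152 = 2*√38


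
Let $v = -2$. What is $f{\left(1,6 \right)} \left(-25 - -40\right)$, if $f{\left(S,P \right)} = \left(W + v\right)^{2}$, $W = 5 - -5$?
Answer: $960$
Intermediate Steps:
$W = 10$ ($W = 5 + 5 = 10$)
$f{\left(S,P \right)} = 64$ ($f{\left(S,P \right)} = \left(10 - 2\right)^{2} = 8^{2} = 64$)
$f{\left(1,6 \right)} \left(-25 - -40\right) = 64 \left(-25 - -40\right) = 64 \left(-25 + 40\right) = 64 \cdot 15 = 960$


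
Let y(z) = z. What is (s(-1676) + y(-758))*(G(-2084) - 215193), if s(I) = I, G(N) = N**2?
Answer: -10047218542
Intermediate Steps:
(s(-1676) + y(-758))*(G(-2084) - 215193) = (-1676 - 758)*((-2084)**2 - 215193) = -2434*(4343056 - 215193) = -2434*4127863 = -10047218542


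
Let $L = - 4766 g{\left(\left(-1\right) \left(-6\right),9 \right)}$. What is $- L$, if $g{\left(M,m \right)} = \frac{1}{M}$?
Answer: $\frac{2383}{3} \approx 794.33$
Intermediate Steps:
$L = - \frac{2383}{3}$ ($L = - \frac{4766}{\left(-1\right) \left(-6\right)} = - \frac{4766}{6} = \left(-4766\right) \frac{1}{6} = - \frac{2383}{3} \approx -794.33$)
$- L = \left(-1\right) \left(- \frac{2383}{3}\right) = \frac{2383}{3}$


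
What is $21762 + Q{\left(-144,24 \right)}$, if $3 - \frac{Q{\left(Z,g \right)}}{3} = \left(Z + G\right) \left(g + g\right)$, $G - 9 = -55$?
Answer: $49131$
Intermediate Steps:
$G = -46$ ($G = 9 - 55 = -46$)
$Q{\left(Z,g \right)} = 9 - 6 g \left(-46 + Z\right)$ ($Q{\left(Z,g \right)} = 9 - 3 \left(Z - 46\right) \left(g + g\right) = 9 - 3 \left(-46 + Z\right) 2 g = 9 - 3 \cdot 2 g \left(-46 + Z\right) = 9 - 6 g \left(-46 + Z\right)$)
$21762 + Q{\left(-144,24 \right)} = 21762 + \left(9 + 276 \cdot 24 - \left(-864\right) 24\right) = 21762 + \left(9 + 6624 + 20736\right) = 21762 + 27369 = 49131$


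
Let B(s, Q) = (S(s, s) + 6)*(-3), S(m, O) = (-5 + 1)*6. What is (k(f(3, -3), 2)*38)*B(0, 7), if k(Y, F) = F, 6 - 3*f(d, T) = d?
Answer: 4104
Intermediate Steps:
f(d, T) = 2 - d/3
S(m, O) = -24 (S(m, O) = -4*6 = -24)
B(s, Q) = 54 (B(s, Q) = (-24 + 6)*(-3) = -18*(-3) = 54)
(k(f(3, -3), 2)*38)*B(0, 7) = (2*38)*54 = 76*54 = 4104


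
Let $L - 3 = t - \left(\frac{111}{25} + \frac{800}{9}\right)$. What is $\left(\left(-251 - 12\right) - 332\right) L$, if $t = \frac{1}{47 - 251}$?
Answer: $\frac{9674749}{180} \approx 53749.0$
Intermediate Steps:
$t = - \frac{1}{204}$ ($t = \frac{1}{-204} = - \frac{1}{204} \approx -0.004902$)
$L = - \frac{1382107}{15300}$ ($L = 3 - \frac{1428007}{15300} = - \frac{1382107}{15300} \approx -90.334$)
$\left(\left(-251 - 12\right) - 332\right) L = \left(\left(-251 - 12\right) - 332\right) \left(- \frac{1382107}{15300}\right) = \left(-263 - 332\right) \left(- \frac{1382107}{15300}\right) = \left(-595\right) \left(- \frac{1382107}{15300}\right) = \frac{9674749}{180}$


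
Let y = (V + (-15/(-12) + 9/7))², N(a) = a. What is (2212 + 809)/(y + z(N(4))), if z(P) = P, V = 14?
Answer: 2368464/217505 ≈ 10.889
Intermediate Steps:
y = 214369/784 (y = (14 + (-15/(-12) + 9/7))² = (14 + (-15*(-1/12) + 9*(⅐)))² = (14 + (5/4 + 9/7))² = (14 + 71/28)² = (463/28)² = 214369/784 ≈ 273.43)
(2212 + 809)/(y + z(N(4))) = (2212 + 809)/(214369/784 + 4) = 3021/(217505/784) = 3021*(784/217505) = 2368464/217505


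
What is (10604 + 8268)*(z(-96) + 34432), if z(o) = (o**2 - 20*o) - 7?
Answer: 859827192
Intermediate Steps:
z(o) = -7 + o**2 - 20*o
(10604 + 8268)*(z(-96) + 34432) = (10604 + 8268)*((-7 + (-96)**2 - 20*(-96)) + 34432) = 18872*((-7 + 9216 + 1920) + 34432) = 18872*(11129 + 34432) = 18872*45561 = 859827192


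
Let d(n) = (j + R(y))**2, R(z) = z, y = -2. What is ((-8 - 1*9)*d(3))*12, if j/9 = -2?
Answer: -81600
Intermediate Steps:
j = -18 (j = 9*(-2) = -18)
d(n) = 400 (d(n) = (-18 - 2)**2 = (-20)**2 = 400)
((-8 - 1*9)*d(3))*12 = ((-8 - 1*9)*400)*12 = ((-8 - 9)*400)*12 = -17*400*12 = -6800*12 = -81600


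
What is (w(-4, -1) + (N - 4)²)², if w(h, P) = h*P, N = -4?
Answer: 4624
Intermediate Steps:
w(h, P) = P*h
(w(-4, -1) + (N - 4)²)² = (-1*(-4) + (-4 - 4)²)² = (4 + (-8)²)² = (4 + 64)² = 68² = 4624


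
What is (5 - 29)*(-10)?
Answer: 240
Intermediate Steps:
(5 - 29)*(-10) = -24*(-10) = 240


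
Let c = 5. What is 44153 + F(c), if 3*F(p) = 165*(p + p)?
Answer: 44703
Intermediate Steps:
F(p) = 110*p (F(p) = (165*(p + p))/3 = (165*(2*p))/3 = (330*p)/3 = 110*p)
44153 + F(c) = 44153 + 110*5 = 44153 + 550 = 44703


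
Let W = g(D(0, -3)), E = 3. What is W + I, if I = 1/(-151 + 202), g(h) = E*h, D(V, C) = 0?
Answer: 1/51 ≈ 0.019608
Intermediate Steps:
g(h) = 3*h
W = 0 (W = 3*0 = 0)
I = 1/51 ≈ 0.019608
W + I = 0 + 1/51 = 1/51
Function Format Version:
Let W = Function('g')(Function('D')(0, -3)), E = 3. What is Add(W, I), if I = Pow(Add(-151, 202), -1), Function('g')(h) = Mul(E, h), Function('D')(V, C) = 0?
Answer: Rational(1, 51) ≈ 0.019608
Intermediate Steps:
Function('g')(h) = Mul(3, h)
W = 0 (W = Mul(3, 0) = 0)
I = Rational(1, 51) (I = Pow(51, -1) = Rational(1, 51) ≈ 0.019608)
Add(W, I) = Add(0, Rational(1, 51)) = Rational(1, 51)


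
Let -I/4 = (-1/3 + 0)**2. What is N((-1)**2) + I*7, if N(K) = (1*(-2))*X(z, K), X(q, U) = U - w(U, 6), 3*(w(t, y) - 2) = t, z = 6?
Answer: -4/9 ≈ -0.44444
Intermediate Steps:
w(t, y) = 2 + t/3
I = -4/9 (I = -4*(-1/3 + 0)**2 = -4*(-1/3)**2 = -4*1/9 = -4/9 ≈ -0.44444)
X(q, U) = -2 + 2*U/3 (X(q, U) = U - (2 + U/3) = U + (-2 - U/3) = -2 + 2*U/3)
N(K) = 4 - 4*K/3 (N(K) = (1*(-2))*(-2 + 2*K/3) = -2*(-2 + 2*K/3) = 4 - 4*K/3)
N((-1)**2) + I*7 = (4 - 4/3*(-1)**2) - 4/9*7 = (4 - 4/3*1) - 28/9 = (4 - 4/3) - 28/9 = 8/3 - 28/9 = -4/9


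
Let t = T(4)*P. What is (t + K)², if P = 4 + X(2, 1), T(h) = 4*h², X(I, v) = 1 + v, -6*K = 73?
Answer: 4977361/36 ≈ 1.3826e+5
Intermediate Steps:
K = -73/6 (K = -⅙*73 = -73/6 ≈ -12.167)
P = 6 (P = 4 + (1 + 1) = 4 + 2 = 6)
t = 384 (t = (4*4²)*6 = (4*16)*6 = 64*6 = 384)
(t + K)² = (384 - 73/6)² = (2231/6)² = 4977361/36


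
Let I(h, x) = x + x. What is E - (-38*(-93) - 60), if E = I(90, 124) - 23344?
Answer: -26570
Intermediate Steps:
I(h, x) = 2*x
E = -23096 (E = 2*124 - 23344 = 248 - 23344 = -23096)
E - (-38*(-93) - 60) = -23096 - (-38*(-93) - 60) = -23096 - (3534 - 60) = -23096 - 1*3474 = -23096 - 3474 = -26570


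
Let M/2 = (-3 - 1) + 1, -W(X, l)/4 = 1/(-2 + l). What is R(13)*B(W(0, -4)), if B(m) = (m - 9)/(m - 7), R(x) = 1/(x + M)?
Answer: 25/133 ≈ 0.18797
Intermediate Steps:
W(X, l) = -4/(-2 + l)
M = -6 (M = 2*((-3 - 1) + 1) = 2*(-4 + 1) = 2*(-3) = -6)
R(x) = 1/(-6 + x) (R(x) = 1/(x - 6) = 1/(-6 + x))
B(m) = (-9 + m)/(-7 + m)
R(13)*B(W(0, -4)) = ((-9 - 4/(-2 - 4))/(-7 - 4/(-2 - 4)))/(-6 + 13) = ((-9 - 4/(-6))/(-7 - 4/(-6)))/7 = ((-9 - 4*(-⅙))/(-7 - 4*(-⅙)))/7 = ((-9 + ⅔)/(-7 + ⅔))/7 = (-25/3/(-19/3))/7 = (-3/19*(-25/3))/7 = (⅐)*(25/19) = 25/133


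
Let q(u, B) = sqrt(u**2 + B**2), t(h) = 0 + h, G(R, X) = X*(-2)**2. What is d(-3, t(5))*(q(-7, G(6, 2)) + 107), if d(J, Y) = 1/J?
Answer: -107/3 - sqrt(113)/3 ≈ -39.210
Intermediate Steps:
G(R, X) = 4*X (G(R, X) = X*4 = 4*X)
t(h) = h
q(u, B) = sqrt(B**2 + u**2)
d(-3, t(5))*(q(-7, G(6, 2)) + 107) = (sqrt((4*2)**2 + (-7)**2) + 107)/(-3) = -(sqrt(8**2 + 49) + 107)/3 = -(sqrt(64 + 49) + 107)/3 = -(sqrt(113) + 107)/3 = -(107 + sqrt(113))/3 = -107/3 - sqrt(113)/3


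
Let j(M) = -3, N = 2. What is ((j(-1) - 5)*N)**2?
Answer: 256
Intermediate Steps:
((j(-1) - 5)*N)**2 = ((-3 - 5)*2)**2 = (-8*2)**2 = (-16)**2 = 256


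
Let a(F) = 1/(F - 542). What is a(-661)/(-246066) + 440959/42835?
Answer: 130531535847517/12679905243330 ≈ 10.294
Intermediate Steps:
a(F) = 1/(-542 + F)
a(-661)/(-246066) + 440959/42835 = 1/(-542 - 661*(-246066)) + 440959/42835 = -1/246066/(-1203) + 440959*(1/42835) = -1/1203*(-1/246066) + 440959/42835 = 1/296017398 + 440959/42835 = 130531535847517/12679905243330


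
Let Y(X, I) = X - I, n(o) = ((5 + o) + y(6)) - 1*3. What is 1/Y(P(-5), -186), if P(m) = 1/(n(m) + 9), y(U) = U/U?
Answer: 7/1303 ≈ 0.0053722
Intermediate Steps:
y(U) = 1
n(o) = 3 + o (n(o) = ((5 + o) + 1) - 1*3 = (6 + o) - 3 = 3 + o)
P(m) = 1/(12 + m) (P(m) = 1/((3 + m) + 9) = 1/(12 + m))
1/Y(P(-5), -186) = 1/(1/(12 - 5) - 1*(-186)) = 1/(1/7 + 186) = 1/(1303/7) = 7/1303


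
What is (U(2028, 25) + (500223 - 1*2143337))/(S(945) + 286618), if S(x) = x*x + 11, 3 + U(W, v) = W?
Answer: -1641089/1179654 ≈ -1.3912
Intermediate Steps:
U(W, v) = -3 + W
S(x) = 11 + x**2 (S(x) = x**2 + 11 = 11 + x**2)
(U(2028, 25) + (500223 - 1*2143337))/(S(945) + 286618) = ((-3 + 2028) + (500223 - 1*2143337))/((11 + 945**2) + 286618) = (2025 + (500223 - 2143337))/((11 + 893025) + 286618) = (2025 - 1643114)/(893036 + 286618) = -1641089/1179654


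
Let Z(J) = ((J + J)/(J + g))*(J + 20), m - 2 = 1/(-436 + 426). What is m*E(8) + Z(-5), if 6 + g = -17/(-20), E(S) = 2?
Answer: 18857/1015 ≈ 18.578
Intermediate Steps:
m = 19/10 (m = 2 + 1/(-436 + 426) = 2 + 1/(-10) = 2 - ⅒ = 19/10 ≈ 1.9000)
g = -103/20 (g = -6 - 17/(-20) = -6 - 17*(-1/20) = -6 + 17/20 = -103/20 ≈ -5.1500)
Z(J) = 2*J*(20 + J)/(-103/20 + J) (Z(J) = ((J + J)/(J - 103/20))*(J + 20) = ((2*J)/(-103/20 + J))*(20 + J) = (2*J/(-103/20 + J))*(20 + J) = 2*J*(20 + J)/(-103/20 + J))
m*E(8) + Z(-5) = (19/10)*2 + 40*(-5)*(20 - 5)/(-103 + 20*(-5)) = 19/5 + 40*(-5)*15/(-103 - 100) = 19/5 + 40*(-5)*15/(-203) = 19/5 + 40*(-5)*(-1/203)*15 = 19/5 + 3000/203 = 18857/1015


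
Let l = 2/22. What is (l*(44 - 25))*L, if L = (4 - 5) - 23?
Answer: -456/11 ≈ -41.455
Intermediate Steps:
l = 1/11 (l = 2*(1/22) = 1/11 ≈ 0.090909)
L = -24 (L = -1 - 23 = -24)
(l*(44 - 25))*L = ((44 - 25)/11)*(-24) = ((1/11)*19)*(-24) = (19/11)*(-24) = -456/11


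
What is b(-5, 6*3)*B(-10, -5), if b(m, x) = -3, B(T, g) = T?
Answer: 30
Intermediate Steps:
b(-5, 6*3)*B(-10, -5) = -3*(-10) = 30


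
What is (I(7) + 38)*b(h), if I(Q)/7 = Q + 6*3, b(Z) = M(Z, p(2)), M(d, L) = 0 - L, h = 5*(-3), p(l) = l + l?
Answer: -852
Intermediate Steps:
p(l) = 2*l
h = -15
M(d, L) = -L
b(Z) = -4 (b(Z) = -2*2 = -1*4 = -4)
I(Q) = 126 + 7*Q (I(Q) = 7*(Q + 6*3) = 7*(Q + 18) = 7*(18 + Q) = 126 + 7*Q)
(I(7) + 38)*b(h) = ((126 + 7*7) + 38)*(-4) = ((126 + 49) + 38)*(-4) = (175 + 38)*(-4) = 213*(-4) = -852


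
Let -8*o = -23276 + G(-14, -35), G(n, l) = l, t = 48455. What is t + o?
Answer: 410951/8 ≈ 51369.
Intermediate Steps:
o = 23311/8 (o = -(-23276 - 35)/8 = -1/8*(-23311) = 23311/8 ≈ 2913.9)
t + o = 48455 + 23311/8 = 410951/8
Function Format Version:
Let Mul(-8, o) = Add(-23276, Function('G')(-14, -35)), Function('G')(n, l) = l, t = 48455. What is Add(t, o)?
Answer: Rational(410951, 8) ≈ 51369.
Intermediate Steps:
o = Rational(23311, 8) (o = Mul(Rational(-1, 8), Add(-23276, -35)) = Mul(Rational(-1, 8), -23311) = Rational(23311, 8) ≈ 2913.9)
Add(t, o) = Add(48455, Rational(23311, 8)) = Rational(410951, 8)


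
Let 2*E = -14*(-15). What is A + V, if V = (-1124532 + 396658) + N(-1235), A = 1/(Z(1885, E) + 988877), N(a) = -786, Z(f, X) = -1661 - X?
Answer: -719268301259/987111 ≈ -7.2866e+5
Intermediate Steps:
E = 105 (E = (-14*(-15))/2 = (1/2)*210 = 105)
A = 1/987111 (A = 1/((-1661 - 1*105) + 988877) = 1/((-1661 - 105) + 988877) = 1/(-1766 + 988877) = 1/987111 ≈ 1.0131e-6)
V = -728660 (V = (-1124532 + 396658) - 786 = -727874 - 786 = -728660)
A + V = 1/987111 - 728660 = -719268301259/987111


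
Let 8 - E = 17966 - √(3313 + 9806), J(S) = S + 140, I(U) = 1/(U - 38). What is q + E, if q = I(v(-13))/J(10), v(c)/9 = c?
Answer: -417523501/23250 + √13119 ≈ -17843.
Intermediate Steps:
v(c) = 9*c
I(U) = 1/(-38 + U)
J(S) = 140 + S
E = -17958 + √13119 (E = 8 - (17966 - √(3313 + 9806)) = 8 - (17966 - √13119) = 8 + (-17966 + √13119) = -17958 + √13119 ≈ -17843.)
q = -1/23250 (q = 1/((-38 + 9*(-13))*(140 + 10)) = 1/(-38 - 117*150) = (1/150)/(-155) = -1/155*1/150 = -1/23250 ≈ -4.3011e-5)
q + E = -1/23250 + (-17958 + √13119) = -417523501/23250 + √13119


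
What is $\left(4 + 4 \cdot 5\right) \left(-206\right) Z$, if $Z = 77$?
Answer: $-380688$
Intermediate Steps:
$\left(4 + 4 \cdot 5\right) \left(-206\right) Z = \left(4 + 4 \cdot 5\right) \left(-206\right) 77 = \left(4 + 20\right) \left(-206\right) 77 = 24 \left(-206\right) 77 = \left(-4944\right) 77 = -380688$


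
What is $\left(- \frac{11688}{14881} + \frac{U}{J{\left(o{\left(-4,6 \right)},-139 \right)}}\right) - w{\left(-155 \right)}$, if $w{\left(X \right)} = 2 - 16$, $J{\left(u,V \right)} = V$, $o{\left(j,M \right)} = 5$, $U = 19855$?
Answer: $- \frac{268128461}{2068459} \approx -129.63$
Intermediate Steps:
$w{\left(X \right)} = -14$ ($w{\left(X \right)} = 2 - 16 = -14$)
$\left(- \frac{11688}{14881} + \frac{U}{J{\left(o{\left(-4,6 \right)},-139 \right)}}\right) - w{\left(-155 \right)} = \left(- \frac{11688}{14881} + \frac{19855}{-139}\right) - -14 = \left(\left(-11688\right) \frac{1}{14881} + 19855 \left(- \frac{1}{139}\right)\right) + 14 = \left(- \frac{11688}{14881} - \frac{19855}{139}\right) + 14 = - \frac{297086887}{2068459} + 14 = - \frac{268128461}{2068459}$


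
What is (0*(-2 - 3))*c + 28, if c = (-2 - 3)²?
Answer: 28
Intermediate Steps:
c = 25 (c = (-5)² = 25)
(0*(-2 - 3))*c + 28 = (0*(-2 - 3))*25 + 28 = (0*(-5))*25 + 28 = 0*25 + 28 = 0 + 28 = 28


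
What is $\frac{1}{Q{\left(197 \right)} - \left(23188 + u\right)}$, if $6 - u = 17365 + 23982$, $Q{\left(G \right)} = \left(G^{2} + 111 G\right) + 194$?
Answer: $\frac{1}{79023} \approx 1.2655 \cdot 10^{-5}$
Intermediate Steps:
$Q{\left(G \right)} = 194 + G^{2} + 111 G$
$u = -41341$ ($u = 6 - \left(17365 + 23982\right) = 6 - 41347 = -41341$)
$\frac{1}{Q{\left(197 \right)} - \left(23188 + u\right)} = \frac{1}{\left(194 + 197^{2} + 111 \cdot 197\right) - -18153} = \frac{1}{\left(194 + 38809 + 21867\right) + \left(-23188 + 41341\right)} = \frac{1}{60870 + 18153} = \frac{1}{79023}$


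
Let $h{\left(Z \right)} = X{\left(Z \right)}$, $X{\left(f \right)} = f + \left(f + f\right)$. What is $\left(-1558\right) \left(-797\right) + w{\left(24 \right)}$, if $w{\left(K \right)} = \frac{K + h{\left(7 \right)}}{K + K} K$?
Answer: $\frac{2483497}{2} \approx 1.2417 \cdot 10^{6}$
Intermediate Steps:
$X{\left(f \right)} = 3 f$ ($X{\left(f \right)} = f + 2 f = 3 f$)
$h{\left(Z \right)} = 3 Z$
$w{\left(K \right)} = \frac{21}{2} + \frac{K}{2}$ ($w{\left(K \right)} = \frac{K + 3 \cdot 7}{K + K} K = \frac{K + 21}{2 K} K = \left(21 + K\right) \frac{1}{2 K} K = \frac{21 + K}{2 K} K = \frac{21}{2} + \frac{K}{2}$)
$\left(-1558\right) \left(-797\right) + w{\left(24 \right)} = \left(-1558\right) \left(-797\right) + \left(\frac{21}{2} + \frac{1}{2} \cdot 24\right) = 1241726 + \left(\frac{21}{2} + 12\right) = 1241726 + \frac{45}{2} = \frac{2483497}{2}$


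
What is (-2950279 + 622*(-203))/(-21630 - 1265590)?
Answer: 615309/257444 ≈ 2.3901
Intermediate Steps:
(-2950279 + 622*(-203))/(-21630 - 1265590) = (-2950279 - 126266)/(-1287220) = -3076545*(-1/1287220) = 615309/257444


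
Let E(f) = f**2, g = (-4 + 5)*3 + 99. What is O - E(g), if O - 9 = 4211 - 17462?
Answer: -23646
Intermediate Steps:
O = -13242 (O = 9 + (4211 - 17462) = 9 - 13251 = -13242)
g = 102 (g = 1*3 + 99 = 3 + 99 = 102)
O - E(g) = -13242 - 1*102**2 = -13242 - 1*10404 = -13242 - 10404 = -23646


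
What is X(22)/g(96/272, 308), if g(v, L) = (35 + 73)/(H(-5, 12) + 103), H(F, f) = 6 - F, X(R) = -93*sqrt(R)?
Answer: -589*sqrt(22)/6 ≈ -460.44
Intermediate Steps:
g(v, L) = 18/19 (g(v, L) = (35 + 73)/((6 - 1*(-5)) + 103) = 108/((6 + 5) + 103) = 108/(11 + 103) = 108/114 = 108*(1/114) = 18/19)
X(22)/g(96/272, 308) = (-93*sqrt(22))/(18/19) = -93*sqrt(22)*(19/18) = -589*sqrt(22)/6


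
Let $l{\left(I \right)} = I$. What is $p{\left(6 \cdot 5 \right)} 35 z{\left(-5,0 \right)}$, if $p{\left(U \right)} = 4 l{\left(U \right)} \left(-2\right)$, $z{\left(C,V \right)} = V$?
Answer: $0$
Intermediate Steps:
$p{\left(U \right)} = - 8 U$ ($p{\left(U \right)} = 4 U \left(-2\right) = - 8 U$)
$p{\left(6 \cdot 5 \right)} 35 z{\left(-5,0 \right)} = - 8 \cdot 6 \cdot 5 \cdot 35 \cdot 0 = \left(-8\right) 30 \cdot 35 \cdot 0 = \left(-240\right) 35 \cdot 0 = \left(-8400\right) 0 = 0$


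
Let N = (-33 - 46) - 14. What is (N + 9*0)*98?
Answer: -9114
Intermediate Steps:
N = -93 (N = -79 - 14 = -93)
(N + 9*0)*98 = (-93 + 9*0)*98 = (-93 + 0)*98 = -93*98 = -9114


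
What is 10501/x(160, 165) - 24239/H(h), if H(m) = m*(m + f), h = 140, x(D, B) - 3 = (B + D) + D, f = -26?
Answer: 4867729/243390 ≈ 20.000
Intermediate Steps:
x(D, B) = 3 + B + 2*D (x(D, B) = 3 + ((B + D) + D) = 3 + (B + 2*D) = 3 + B + 2*D)
H(m) = m*(-26 + m) (H(m) = m*(m - 26) = m*(-26 + m))
10501/x(160, 165) - 24239/H(h) = 10501/(3 + 165 + 2*160) - 24239*1/(140*(-26 + 140)) = 10501/(3 + 165 + 320) - 24239/(140*114) = 10501/488 - 24239/15960 = 4867729/243390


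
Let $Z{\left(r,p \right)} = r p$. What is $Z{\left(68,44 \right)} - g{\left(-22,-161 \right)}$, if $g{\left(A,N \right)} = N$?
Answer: $3153$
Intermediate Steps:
$Z{\left(r,p \right)} = p r$
$Z{\left(68,44 \right)} - g{\left(-22,-161 \right)} = 44 \cdot 68 - -161 = 2992 + 161 = 3153$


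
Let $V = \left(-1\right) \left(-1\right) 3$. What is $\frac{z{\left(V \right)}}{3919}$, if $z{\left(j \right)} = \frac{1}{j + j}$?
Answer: $\frac{1}{23514} \approx 4.2528 \cdot 10^{-5}$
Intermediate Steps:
$V = 3$ ($V = 1 \cdot 3 = 3$)
$z{\left(j \right)} = \frac{1}{2 j}$
$\frac{z{\left(V \right)}}{3919} = \frac{\frac{1}{2} \cdot \frac{1}{3}}{3919} = \frac{1}{2} \cdot \frac{1}{3} \cdot \frac{1}{3919} = \frac{1}{6} \cdot \frac{1}{3919} = \frac{1}{23514}$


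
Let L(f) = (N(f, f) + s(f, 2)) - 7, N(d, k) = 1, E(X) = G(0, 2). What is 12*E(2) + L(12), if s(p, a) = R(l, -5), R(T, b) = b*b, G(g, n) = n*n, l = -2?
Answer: 67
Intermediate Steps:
G(g, n) = n²
E(X) = 4 (E(X) = 2² = 4)
R(T, b) = b²
s(p, a) = 25 (s(p, a) = (-5)² = 25)
L(f) = 19 (L(f) = (1 + 25) - 7 = 26 - 7 = 19)
12*E(2) + L(12) = 12*4 + 19 = 48 + 19 = 67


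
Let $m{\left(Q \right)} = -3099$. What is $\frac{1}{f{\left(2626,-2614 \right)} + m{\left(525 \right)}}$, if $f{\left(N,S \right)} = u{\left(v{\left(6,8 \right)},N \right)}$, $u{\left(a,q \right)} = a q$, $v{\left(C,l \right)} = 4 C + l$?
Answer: $\frac{1}{80933} \approx 1.2356 \cdot 10^{-5}$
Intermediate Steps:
$v{\left(C,l \right)} = l + 4 C$
$f{\left(N,S \right)} = 32 N$ ($f{\left(N,S \right)} = \left(8 + 4 \cdot 6\right) N = \left(8 + 24\right) N = 32 N$)
$\frac{1}{f{\left(2626,-2614 \right)} + m{\left(525 \right)}} = \frac{1}{32 \cdot 2626 - 3099} = \frac{1}{84032 - 3099} = \frac{1}{80933}$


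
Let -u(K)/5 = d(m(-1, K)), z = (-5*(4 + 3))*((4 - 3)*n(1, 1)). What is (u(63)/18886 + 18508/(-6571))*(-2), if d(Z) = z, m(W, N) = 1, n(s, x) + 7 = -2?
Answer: 51413059/8864279 ≈ 5.8000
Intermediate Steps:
n(s, x) = -9 (n(s, x) = -7 - 2 = -9)
z = 315 (z = (-5*(4 + 3))*((4 - 3)*(-9)) = (-5*7)*(1*(-9)) = -35*(-9) = 315)
d(Z) = 315
u(K) = -1575 (u(K) = -5*315 = -1575)
(u(63)/18886 + 18508/(-6571))*(-2) = (-1575/18886 + 18508/(-6571))*(-2) = (-1575*1/18886 + 18508*(-1/6571))*(-2) = (-225/2698 - 18508/6571)*(-2) = -51413059/17728558*(-2) = 51413059/8864279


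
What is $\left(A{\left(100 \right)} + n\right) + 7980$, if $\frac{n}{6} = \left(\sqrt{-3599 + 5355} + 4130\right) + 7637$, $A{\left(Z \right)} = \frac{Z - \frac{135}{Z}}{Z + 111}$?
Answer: $\frac{331618013}{4220} + 12 \sqrt{439} \approx 78834.0$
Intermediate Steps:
$A{\left(Z \right)} = \frac{Z - \frac{135}{Z}}{111 + Z}$
$n = 70602 + 12 \sqrt{439}$ ($n = 6 \left(\left(\sqrt{-3599 + 5355} + 4130\right) + 7637\right) = 6 \left(\left(\sqrt{1756} + 4130\right) + 7637\right) = 6 \left(\left(2 \sqrt{439} + 4130\right) + 7637\right) = 6 \left(\left(4130 + 2 \sqrt{439}\right) + 7637\right) = 6 \left(11767 + 2 \sqrt{439}\right) = 70602 + 12 \sqrt{439} \approx 70853.0$)
$\left(A{\left(100 \right)} + n\right) + 7980 = \left(\frac{-135 + 100^{2}}{100 \left(111 + 100\right)} + \left(70602 + 12 \sqrt{439}\right)\right) + 7980 = \left(\frac{-135 + 10000}{100 \cdot 211} + \left(70602 + 12 \sqrt{439}\right)\right) + 7980 = \left(\frac{1}{100} \cdot \frac{1}{211} \cdot 9865 + \left(70602 + 12 \sqrt{439}\right)\right) + 7980 = \left(\frac{1973}{4220} + \left(70602 + 12 \sqrt{439}\right)\right) + 7980 = \left(\frac{297942413}{4220} + 12 \sqrt{439}\right) + 7980 = \frac{331618013}{4220} + 12 \sqrt{439}$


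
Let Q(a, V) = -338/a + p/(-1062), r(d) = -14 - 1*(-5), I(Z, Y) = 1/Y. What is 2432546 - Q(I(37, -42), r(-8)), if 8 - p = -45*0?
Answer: 1284143854/531 ≈ 2.4184e+6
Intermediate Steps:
p = 8 (p = 8 - (-45)*0 = 8 - 1*0 = 8 + 0 = 8)
r(d) = -9 (r(d) = -14 + 5 = -9)
Q(a, V) = -4/531 - 338/a (Q(a, V) = -338/a + 8/(-1062) = -338/a + 8*(-1/1062) = -338/a - 4/531 = -4/531 - 338/a)
2432546 - Q(I(37, -42), r(-8)) = 2432546 - (-4/531 - 338/(1/(-42))) = 2432546 - (-4/531 - 338/(-1/42)) = 2432546 - (-4/531 - 338*(-42)) = 2432546 - (-4/531 + 14196) = 2432546 - 1*7538072/531 = 2432546 - 7538072/531 = 1284143854/531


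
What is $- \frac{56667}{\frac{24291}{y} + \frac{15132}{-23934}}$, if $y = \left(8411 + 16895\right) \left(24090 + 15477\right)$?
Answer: $\frac{75444855244128942}{841712524415} \approx 89633.0$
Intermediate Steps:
$y = 1001282502$ ($y = 25306 \cdot 39567 = 1001282502$)
$- \frac{56667}{\frac{24291}{y} + \frac{15132}{-23934}} = - \frac{56667}{\frac{24291}{1001282502} + \frac{15132}{-23934}} = - \frac{56667}{24291 \cdot \frac{1}{1001282502} + 15132 \left(- \frac{1}{23934}\right)} = - \frac{56667}{\frac{8097}{333760834} - \frac{2522}{3989}} = - \frac{56667}{- \frac{841712524415}{1331371966826}} = \left(-56667\right) \left(- \frac{1331371966826}{841712524415}\right) = \frac{75444855244128942}{841712524415}$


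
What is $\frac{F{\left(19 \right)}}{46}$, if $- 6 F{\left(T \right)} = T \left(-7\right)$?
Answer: $\frac{133}{276} \approx 0.48188$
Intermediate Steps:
$F{\left(T \right)} = \frac{7 T}{6}$ ($F{\left(T \right)} = - \frac{T \left(-7\right)}{6} = - \frac{\left(-7\right) T}{6} = \frac{7 T}{6}$)
$\frac{F{\left(19 \right)}}{46} = \frac{\frac{7}{6} \cdot 19}{46} = \frac{133}{6} \cdot \frac{1}{46} = \frac{133}{276}$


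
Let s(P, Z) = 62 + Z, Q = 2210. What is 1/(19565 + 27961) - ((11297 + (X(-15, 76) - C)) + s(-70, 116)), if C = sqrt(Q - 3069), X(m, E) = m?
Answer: -544647959/47526 + I*sqrt(859) ≈ -11460.0 + 29.309*I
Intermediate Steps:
C = I*sqrt(859) (C = sqrt(2210 - 3069) = sqrt(-859) = I*sqrt(859) ≈ 29.309*I)
1/(19565 + 27961) - ((11297 + (X(-15, 76) - C)) + s(-70, 116)) = 1/(19565 + 27961) - ((11297 + (-15 - I*sqrt(859))) + (62 + 116)) = 1/47526 - ((11297 + (-15 - I*sqrt(859))) + 178) = 1/47526 - ((11282 - I*sqrt(859)) + 178) = 1/47526 - (11460 - I*sqrt(859)) = 1/47526 + (-11460 + I*sqrt(859)) = -544647959/47526 + I*sqrt(859)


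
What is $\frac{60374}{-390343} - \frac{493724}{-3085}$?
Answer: $\frac{192535453542}{1204208155} \approx 159.89$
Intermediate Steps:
$\frac{60374}{-390343} - \frac{493724}{-3085} = 60374 \left(- \frac{1}{390343}\right) - - \frac{493724}{3085} = - \frac{60374}{390343} + \frac{493724}{3085} = \frac{192535453542}{1204208155}$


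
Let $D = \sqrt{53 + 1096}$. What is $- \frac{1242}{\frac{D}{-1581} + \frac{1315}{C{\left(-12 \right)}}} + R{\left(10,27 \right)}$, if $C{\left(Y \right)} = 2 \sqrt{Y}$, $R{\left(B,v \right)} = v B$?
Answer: $\frac{54 \left(20 \sqrt{383} + 48484 \sqrt{3} + 3465025 i\right)}{4 \sqrt{383} + 693005 i} \approx 270.0 - 6.5436 i$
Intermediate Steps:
$R{\left(B,v \right)} = B v$
$D = \sqrt{1149} \approx 33.897$
$- \frac{1242}{\frac{D}{-1581} + \frac{1315}{C{\left(-12 \right)}}} + R{\left(10,27 \right)} = - \frac{1242}{\frac{\sqrt{1149}}{-1581} + \frac{1315}{2 \sqrt{-12}}} + 10 \cdot 27 = - \frac{1242}{\sqrt{1149} \left(- \frac{1}{1581}\right) + \frac{1315}{2 \cdot 2 i \sqrt{3}}} + 270 = - \frac{1242}{- \frac{\sqrt{1149}}{1581} + \frac{1315}{4 i \sqrt{3}}} + 270 = - \frac{1242}{- \frac{\sqrt{1149}}{1581} + 1315 \left(- \frac{i \sqrt{3}}{12}\right)} + 270 = - \frac{1242}{- \frac{\sqrt{1149}}{1581} - \frac{1315 i \sqrt{3}}{12}} + 270 = 270 - \frac{1242}{- \frac{\sqrt{1149}}{1581} - \frac{1315 i \sqrt{3}}{12}}$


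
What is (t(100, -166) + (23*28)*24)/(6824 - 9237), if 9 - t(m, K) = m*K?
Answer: -32065/2413 ≈ -13.288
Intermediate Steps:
t(m, K) = 9 - K*m (t(m, K) = 9 - m*K = 9 - K*m)
(t(100, -166) + (23*28)*24)/(6824 - 9237) = ((9 - 1*(-166)*100) + (23*28)*24)/(6824 - 9237) = ((9 + 16600) + 644*24)/(-2413) = (16609 + 15456)*(-1/2413) = 32065*(-1/2413) = -32065/2413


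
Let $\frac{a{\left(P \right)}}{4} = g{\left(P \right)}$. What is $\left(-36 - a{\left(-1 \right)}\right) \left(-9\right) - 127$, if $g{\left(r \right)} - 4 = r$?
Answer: $305$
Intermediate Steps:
$g{\left(r \right)} = 4 + r$
$a{\left(P \right)} = 16 + 4 P$ ($a{\left(P \right)} = 4 \left(4 + P\right) = 16 + 4 P$)
$\left(-36 - a{\left(-1 \right)}\right) \left(-9\right) - 127 = \left(-36 - \left(16 + 4 \left(-1\right)\right)\right) \left(-9\right) - 127 = \left(-36 - \left(16 - 4\right)\right) \left(-9\right) - 127 = \left(-36 - 12\right) \left(-9\right) - 127 = \left(-48\right) \left(-9\right) - 127 = 432 - 127 = 305$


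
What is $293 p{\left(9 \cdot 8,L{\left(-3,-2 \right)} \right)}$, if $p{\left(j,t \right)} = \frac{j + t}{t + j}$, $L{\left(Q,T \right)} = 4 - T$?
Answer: $293$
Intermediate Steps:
$p{\left(j,t \right)} = 1$ ($p{\left(j,t \right)} = \frac{j + t}{j + t} = 1$)
$293 p{\left(9 \cdot 8,L{\left(-3,-2 \right)} \right)} = 293 \cdot 1 = 293$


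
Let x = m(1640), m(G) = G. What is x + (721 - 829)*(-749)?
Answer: 82532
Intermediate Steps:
x = 1640
x + (721 - 829)*(-749) = 1640 + (721 - 829)*(-749) = 1640 - 108*(-749) = 1640 + 80892 = 82532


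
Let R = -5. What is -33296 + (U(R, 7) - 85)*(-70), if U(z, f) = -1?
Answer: -27276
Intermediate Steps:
-33296 + (U(R, 7) - 85)*(-70) = -33296 + (-1 - 85)*(-70) = -33296 - 86*(-70) = -33296 + 6020 = -27276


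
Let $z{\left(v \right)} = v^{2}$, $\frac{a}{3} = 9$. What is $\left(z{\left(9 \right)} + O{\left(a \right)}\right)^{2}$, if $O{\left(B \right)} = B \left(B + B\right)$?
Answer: $2368521$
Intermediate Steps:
$a = 27$ ($a = 3 \cdot 9 = 27$)
$O{\left(B \right)} = 2 B^{2}$ ($O{\left(B \right)} = B 2 B = 2 B^{2}$)
$\left(z{\left(9 \right)} + O{\left(a \right)}\right)^{2} = \left(9^{2} + 2 \cdot 27^{2}\right)^{2} = \left(81 + 2 \cdot 729\right)^{2} = \left(81 + 1458\right)^{2} = 1539^{2} = 2368521$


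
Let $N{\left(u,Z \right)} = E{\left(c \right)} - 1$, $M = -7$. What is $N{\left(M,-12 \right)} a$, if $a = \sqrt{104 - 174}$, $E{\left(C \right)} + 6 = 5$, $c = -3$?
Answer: $- 2 i \sqrt{70} \approx - 16.733 i$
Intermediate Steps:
$E{\left(C \right)} = -1$ ($E{\left(C \right)} = -6 + 5 = -1$)
$a = i \sqrt{70}$ ($a = \sqrt{-70} = i \sqrt{70} \approx 8.3666 i$)
$N{\left(u,Z \right)} = -2$ ($N{\left(u,Z \right)} = -1 - 1 = -2$)
$N{\left(M,-12 \right)} a = - 2 i \sqrt{70}$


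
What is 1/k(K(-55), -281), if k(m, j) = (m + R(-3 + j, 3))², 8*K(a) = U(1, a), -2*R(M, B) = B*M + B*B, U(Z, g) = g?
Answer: 64/11002489 ≈ 5.8169e-6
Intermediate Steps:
R(M, B) = -B²/2 - B*M/2 (R(M, B) = -(B*M + B*B)/2 = -(B*M + B²)/2 = -(B² + B*M)/2 = -B²/2 - B*M/2)
K(a) = a/8
k(m, j) = (m - 3*j/2)² (k(m, j) = (m - ½*3*(3 + (-3 + j)))² = (m - ½*3*j)² = (m - 3*j/2)²)
1/k(K(-55), -281) = 1/((-(-55)/4 + 3*(-281))²/4) = 1/((-2*(-55/8) - 843)²/4) = 1/((55/4 - 843)²/4) = 1/((-3317/4)²/4) = 1/((¼)*(11002489/16)) = 1/(11002489/64) = 64/11002489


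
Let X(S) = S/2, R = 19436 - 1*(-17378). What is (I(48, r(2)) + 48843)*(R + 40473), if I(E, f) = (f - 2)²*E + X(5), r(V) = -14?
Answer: 9449649629/2 ≈ 4.7248e+9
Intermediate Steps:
R = 36814 (R = 19436 + 17378 = 36814)
X(S) = S/2 (X(S) = S*(½) = S/2)
I(E, f) = 5/2 + E*(-2 + f)² (I(E, f) = (f - 2)²*E + (½)*5 = (-2 + f)²*E + 5/2 = E*(-2 + f)² + 5/2 = 5/2 + E*(-2 + f)²)
(I(48, r(2)) + 48843)*(R + 40473) = ((5/2 + 48*(-2 - 14)²) + 48843)*(36814 + 40473) = ((5/2 + 48*(-16)²) + 48843)*77287 = ((5/2 + 48*256) + 48843)*77287 = ((5/2 + 12288) + 48843)*77287 = (24581/2 + 48843)*77287 = (122267/2)*77287 = 9449649629/2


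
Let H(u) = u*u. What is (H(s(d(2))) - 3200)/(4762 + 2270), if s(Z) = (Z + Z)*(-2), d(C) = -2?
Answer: -392/879 ≈ -0.44596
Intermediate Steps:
s(Z) = -4*Z (s(Z) = (2*Z)*(-2) = -4*Z)
H(u) = u**2
(H(s(d(2))) - 3200)/(4762 + 2270) = ((-4*(-2))**2 - 3200)/(4762 + 2270) = (8**2 - 3200)/7032 = (64 - 3200)*(1/7032) = -3136*1/7032 = -392/879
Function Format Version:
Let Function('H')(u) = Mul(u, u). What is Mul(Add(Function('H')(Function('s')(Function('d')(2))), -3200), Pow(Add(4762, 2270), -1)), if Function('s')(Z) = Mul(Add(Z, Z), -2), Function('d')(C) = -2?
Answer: Rational(-392, 879) ≈ -0.44596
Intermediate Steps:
Function('s')(Z) = Mul(-4, Z) (Function('s')(Z) = Mul(Mul(2, Z), -2) = Mul(-4, Z))
Function('H')(u) = Pow(u, 2)
Mul(Add(Function('H')(Function('s')(Function('d')(2))), -3200), Pow(Add(4762, 2270), -1)) = Mul(Add(Pow(Mul(-4, -2), 2), -3200), Pow(Add(4762, 2270), -1)) = Mul(Add(Pow(8, 2), -3200), Pow(7032, -1)) = Mul(Add(64, -3200), Rational(1, 7032)) = Mul(-3136, Rational(1, 7032)) = Rational(-392, 879)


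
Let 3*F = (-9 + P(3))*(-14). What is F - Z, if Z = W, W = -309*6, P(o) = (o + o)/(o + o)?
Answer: 5674/3 ≈ 1891.3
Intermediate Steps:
P(o) = 1 (P(o) = (2*o)/((2*o)) = (2*o)*(1/(2*o)) = 1)
F = 112/3 (F = ((-9 + 1)*(-14))/3 = (-8*(-14))/3 = (1/3)*112 = 112/3 ≈ 37.333)
W = -1854
Z = -1854
F - Z = 112/3 - 1*(-1854) = 112/3 + 1854 = 5674/3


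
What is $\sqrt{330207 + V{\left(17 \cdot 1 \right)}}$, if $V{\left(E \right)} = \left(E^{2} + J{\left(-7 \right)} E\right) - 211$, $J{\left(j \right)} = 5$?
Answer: $\sqrt{330370} \approx 574.78$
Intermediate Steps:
$V{\left(E \right)} = -211 + E^{2} + 5 E$ ($V{\left(E \right)} = \left(E^{2} + 5 E\right) - 211 = -211 + E^{2} + 5 E$)
$\sqrt{330207 + V{\left(17 \cdot 1 \right)}} = \sqrt{330207 + \left(-211 + \left(17 \cdot 1\right)^{2} + 5 \cdot 17 \cdot 1\right)} = \sqrt{330207 + \left(-211 + 17^{2} + 5 \cdot 17\right)} = \sqrt{330207 + \left(-211 + 289 + 85\right)} = \sqrt{330207 + 163} = \sqrt{330370}$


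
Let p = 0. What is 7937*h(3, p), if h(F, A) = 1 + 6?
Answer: 55559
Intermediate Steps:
h(F, A) = 7
7937*h(3, p) = 7937*7 = 55559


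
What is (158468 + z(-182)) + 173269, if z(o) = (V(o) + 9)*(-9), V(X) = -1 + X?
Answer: 333303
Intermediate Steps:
z(o) = -72 - 9*o (z(o) = ((-1 + o) + 9)*(-9) = (8 + o)*(-9) = -72 - 9*o)
(158468 + z(-182)) + 173269 = (158468 + (-72 - 9*(-182))) + 173269 = (158468 + (-72 + 1638)) + 173269 = (158468 + 1566) + 173269 = 160034 + 173269 = 333303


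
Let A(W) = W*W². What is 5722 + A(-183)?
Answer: -6122765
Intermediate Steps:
A(W) = W³
5722 + A(-183) = 5722 + (-183)³ = 5722 - 6128487 = -6122765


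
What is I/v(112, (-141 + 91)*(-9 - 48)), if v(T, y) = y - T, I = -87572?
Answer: -43786/1369 ≈ -31.984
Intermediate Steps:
I/v(112, (-141 + 91)*(-9 - 48)) = -87572/((-141 + 91)*(-9 - 48) - 1*112) = -87572/(-50*(-57) - 112) = -87572/(2850 - 112) = -87572/2738 = -87572*1/2738 = -43786/1369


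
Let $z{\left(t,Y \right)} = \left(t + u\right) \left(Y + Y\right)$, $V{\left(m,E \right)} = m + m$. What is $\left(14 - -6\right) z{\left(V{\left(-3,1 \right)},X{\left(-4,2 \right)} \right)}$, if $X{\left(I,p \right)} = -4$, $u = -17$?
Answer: $3680$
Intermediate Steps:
$V{\left(m,E \right)} = 2 m$
$z{\left(t,Y \right)} = 2 Y \left(-17 + t\right)$ ($z{\left(t,Y \right)} = \left(t - 17\right) \left(Y + Y\right) = \left(-17 + t\right) 2 Y = 2 Y \left(-17 + t\right)$)
$\left(14 - -6\right) z{\left(V{\left(-3,1 \right)},X{\left(-4,2 \right)} \right)} = \left(14 - -6\right) 2 \left(-4\right) \left(-17 + 2 \left(-3\right)\right) = \left(14 + 6\right) 2 \left(-4\right) \left(-17 - 6\right) = 20 \cdot 2 \left(-4\right) \left(-23\right) = 20 \cdot 184 = 3680$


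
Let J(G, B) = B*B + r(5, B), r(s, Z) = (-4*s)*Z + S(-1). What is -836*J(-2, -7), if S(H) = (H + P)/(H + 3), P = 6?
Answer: -160094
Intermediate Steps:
S(H) = (6 + H)/(3 + H) (S(H) = (H + 6)/(H + 3) = (6 + H)/(3 + H))
r(s, Z) = 5/2 - 4*Z*s (r(s, Z) = (-4*s)*Z + (6 - 1)/(3 - 1) = -4*Z*s + 5/2 = 5/2 - 4*Z*s)
J(G, B) = 5/2 + B² - 20*B (J(G, B) = B*B + (5/2 - 4*B*5) = B² + (5/2 - 20*B) = 5/2 + B² - 20*B)
-836*J(-2, -7) = -836*(5/2 + (-7)² - 20*(-7)) = -836*(5/2 + 49 + 140) = -836*383/2 = -160094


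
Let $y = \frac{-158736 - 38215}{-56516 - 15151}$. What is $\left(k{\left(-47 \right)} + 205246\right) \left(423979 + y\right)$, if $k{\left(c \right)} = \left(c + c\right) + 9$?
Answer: $\frac{2077973184670328}{23889} \approx 8.6984 \cdot 10^{10}$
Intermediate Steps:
$k{\left(c \right)} = 9 + 2 c$ ($k{\left(c \right)} = 2 c + 9 = 9 + 2 c$)
$y = \frac{196951}{71667}$ ($y = \frac{-158736 + \left(-103354 + 65139\right)}{-71667} = \left(-158736 - 38215\right) \left(- \frac{1}{71667}\right) = \left(-196951\right) \left(- \frac{1}{71667}\right) = \frac{196951}{71667} \approx 2.7481$)
$\left(k{\left(-47 \right)} + 205246\right) \left(423979 + y\right) = \left(\left(9 + 2 \left(-47\right)\right) + 205246\right) \left(423979 + \frac{196951}{71667}\right) = \left(\left(9 - 94\right) + 205246\right) \frac{30385499944}{71667} = \left(-85 + 205246\right) \frac{30385499944}{71667} = 205161 \cdot \frac{30385499944}{71667} = \frac{2077973184670328}{23889}$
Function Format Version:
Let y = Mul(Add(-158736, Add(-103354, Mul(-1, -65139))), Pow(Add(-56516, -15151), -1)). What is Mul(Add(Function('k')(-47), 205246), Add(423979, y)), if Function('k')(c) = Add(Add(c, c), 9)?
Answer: Rational(2077973184670328, 23889) ≈ 8.6984e+10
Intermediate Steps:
Function('k')(c) = Add(9, Mul(2, c)) (Function('k')(c) = Add(Mul(2, c), 9) = Add(9, Mul(2, c)))
y = Rational(196951, 71667) (y = Mul(Add(-158736, Add(-103354, 65139)), Pow(-71667, -1)) = Mul(Add(-158736, -38215), Rational(-1, 71667)) = Mul(-196951, Rational(-1, 71667)) = Rational(196951, 71667) ≈ 2.7481)
Mul(Add(Function('k')(-47), 205246), Add(423979, y)) = Mul(Add(Add(9, Mul(2, -47)), 205246), Add(423979, Rational(196951, 71667))) = Mul(Add(Add(9, -94), 205246), Rational(30385499944, 71667)) = Mul(Add(-85, 205246), Rational(30385499944, 71667)) = Mul(205161, Rational(30385499944, 71667)) = Rational(2077973184670328, 23889)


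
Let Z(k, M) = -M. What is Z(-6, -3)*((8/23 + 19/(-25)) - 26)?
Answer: -45561/575 ≈ -79.237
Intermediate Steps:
Z(-6, -3)*((8/23 + 19/(-25)) - 26) = (-1*(-3))*((8/23 + 19/(-25)) - 26) = 3*((8*(1/23) + 19*(-1/25)) - 26) = 3*((8/23 - 19/25) - 26) = 3*(-237/575 - 26) = 3*(-15187/575) = -45561/575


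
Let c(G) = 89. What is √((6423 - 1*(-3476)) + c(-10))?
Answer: 2*√2497 ≈ 99.940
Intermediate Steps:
√((6423 - 1*(-3476)) + c(-10)) = √((6423 - 1*(-3476)) + 89) = √((6423 + 3476) + 89) = √(9899 + 89) = √9988 = 2*√2497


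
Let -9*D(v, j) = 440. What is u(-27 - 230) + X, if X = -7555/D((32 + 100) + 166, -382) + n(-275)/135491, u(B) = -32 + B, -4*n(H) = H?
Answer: -1603258953/11923208 ≈ -134.47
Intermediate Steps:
D(v, j) = -440/9 (D(v, j) = -⅑*440 = -440/9)
n(H) = -H/4
X = 1842548159/11923208 (X = -7555/(-440/9) - ¼*(-275)/135491 = -7555*(-9/440) + (275/4)*(1/135491) = 13599/88 + 275/541964 = 1842548159/11923208 ≈ 154.53)
u(-27 - 230) + X = (-32 + (-27 - 230)) + 1842548159/11923208 = (-32 - 257) + 1842548159/11923208 = -289 + 1842548159/11923208 = -1603258953/11923208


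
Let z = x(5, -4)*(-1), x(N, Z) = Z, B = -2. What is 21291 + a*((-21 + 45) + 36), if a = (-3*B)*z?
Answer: 22731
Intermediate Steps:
z = 4 (z = -4*(-1) = 4)
a = 24 (a = -3*(-2)*4 = 6*4 = 24)
21291 + a*((-21 + 45) + 36) = 21291 + 24*((-21 + 45) + 36) = 21291 + 24*(24 + 36) = 21291 + 24*60 = 21291 + 1440 = 22731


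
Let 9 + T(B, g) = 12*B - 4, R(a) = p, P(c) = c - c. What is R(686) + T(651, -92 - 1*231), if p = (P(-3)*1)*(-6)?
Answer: 7799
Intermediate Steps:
P(c) = 0
p = 0 (p = (0*1)*(-6) = 0*(-6) = 0)
R(a) = 0
T(B, g) = -13 + 12*B (T(B, g) = -9 + (12*B - 4) = -9 + (-4 + 12*B) = -13 + 12*B)
R(686) + T(651, -92 - 1*231) = 0 + (-13 + 12*651) = 0 + (-13 + 7812) = 0 + 7799 = 7799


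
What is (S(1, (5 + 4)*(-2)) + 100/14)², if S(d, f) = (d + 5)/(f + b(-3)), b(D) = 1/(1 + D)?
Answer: 3118756/67081 ≈ 46.492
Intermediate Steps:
S(d, f) = (5 + d)/(-½ + f) (S(d, f) = (d + 5)/(f + 1/(1 - 3)) = (5 + d)/(f + 1/(-2)) = (5 + d)/(f - ½) = (5 + d)/(-½ + f))
(S(1, (5 + 4)*(-2)) + 100/14)² = (2*(5 + 1)/(-1 + 2*((5 + 4)*(-2))) + 100/14)² = (2*6/(-1 + 2*(9*(-2))) + 100*(1/14))² = (2*6/(-1 + 2*(-18)) + 50/7)² = (2*6/(-1 - 36) + 50/7)² = (2*6/(-37) + 50/7)² = (2*(-1/37)*6 + 50/7)² = (-12/37 + 50/7)² = (1766/259)² = 3118756/67081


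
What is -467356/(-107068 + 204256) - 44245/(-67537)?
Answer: -6815934778/1640946489 ≈ -4.1537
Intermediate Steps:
-467356/(-107068 + 204256) - 44245/(-67537) = -467356/97188 - 44245*(-1/67537) = -467356*1/97188 + 44245/67537 = -116839/24297 + 44245/67537 = -6815934778/1640946489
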